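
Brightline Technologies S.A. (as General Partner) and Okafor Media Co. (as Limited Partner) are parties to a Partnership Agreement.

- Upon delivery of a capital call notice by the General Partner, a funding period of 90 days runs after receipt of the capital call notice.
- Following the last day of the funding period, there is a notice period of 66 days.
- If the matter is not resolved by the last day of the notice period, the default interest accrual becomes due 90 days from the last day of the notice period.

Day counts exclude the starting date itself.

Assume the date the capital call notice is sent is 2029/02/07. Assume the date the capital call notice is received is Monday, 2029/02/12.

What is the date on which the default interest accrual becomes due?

2029/10/16

The last day of the funding period: 90 calendar days after 2029/02/12 is 2029/05/13.
The last day of the notice period: 66 calendar days after 2029/05/13 is 2029/07/18.
The date on which the default interest accrual becomes due: 2029/07/18 + 90 days = 2029/10/16.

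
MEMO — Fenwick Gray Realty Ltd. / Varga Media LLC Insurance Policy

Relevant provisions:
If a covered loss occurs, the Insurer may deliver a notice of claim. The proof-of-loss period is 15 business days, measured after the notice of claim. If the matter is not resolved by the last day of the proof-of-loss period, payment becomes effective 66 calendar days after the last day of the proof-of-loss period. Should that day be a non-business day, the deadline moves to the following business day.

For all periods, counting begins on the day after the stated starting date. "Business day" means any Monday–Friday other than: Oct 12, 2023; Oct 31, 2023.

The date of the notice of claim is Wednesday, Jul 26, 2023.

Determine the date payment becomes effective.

Oct 23, 2023

The last day of the proof-of-loss period: 15 business days after Wednesday, Jul 26, 2023, skipping weekends — Jul 27, Jul 28, Jul 31, Aug 1, …, Aug 14, Aug 15, Aug 16 — lands on Wednesday, Aug 16, 2023.
The date payment becomes effective: 66 calendar days after Aug 16, 2023 is Oct 21, 2023. That falls on a Saturday, so it rolls to the next business day, Monday, Oct 23, 2023.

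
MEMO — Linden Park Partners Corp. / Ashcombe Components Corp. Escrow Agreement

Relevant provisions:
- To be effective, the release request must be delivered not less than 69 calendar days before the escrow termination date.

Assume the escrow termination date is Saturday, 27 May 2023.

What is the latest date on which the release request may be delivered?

19 March 2023

Counting back 69 calendar days from 27 May 2023 gives 19 March 2023.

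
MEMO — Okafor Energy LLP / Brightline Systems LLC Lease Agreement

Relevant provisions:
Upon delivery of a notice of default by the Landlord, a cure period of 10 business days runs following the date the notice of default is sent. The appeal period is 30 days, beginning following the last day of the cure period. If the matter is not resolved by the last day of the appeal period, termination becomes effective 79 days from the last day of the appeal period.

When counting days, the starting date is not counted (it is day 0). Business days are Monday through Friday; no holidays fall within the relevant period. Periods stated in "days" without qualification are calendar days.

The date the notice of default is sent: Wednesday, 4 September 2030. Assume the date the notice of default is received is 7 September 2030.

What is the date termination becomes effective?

5 January 2031

The last day of the cure period: counting 10 business days from Wednesday, 4 September 2030 (Sep 5, Sep 6, Sep 9, Sep 10, Sep 11, Sep 12, Sep 13, Sep 16, Sep 17, Sep 18, skipping weekends) reaches Wednesday, 18 September 2030.
The last day of the appeal period: 18 September 2030 + 30 days = 18 October 2030.
Adding 79 calendar days to 18 October 2030 gives 5 January 2031, which is the date termination becomes effective.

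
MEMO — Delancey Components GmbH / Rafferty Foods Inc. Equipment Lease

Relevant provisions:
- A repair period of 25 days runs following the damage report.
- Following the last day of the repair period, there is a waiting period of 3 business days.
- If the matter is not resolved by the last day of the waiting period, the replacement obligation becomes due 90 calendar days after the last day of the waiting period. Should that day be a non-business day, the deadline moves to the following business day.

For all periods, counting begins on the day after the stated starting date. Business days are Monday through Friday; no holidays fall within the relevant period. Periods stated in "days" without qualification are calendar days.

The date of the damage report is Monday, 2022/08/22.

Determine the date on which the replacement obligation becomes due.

The last day of the repair period: 25 calendar days after 2022/08/22 is 2022/09/16.
The last day of the waiting period: 3 business days after Friday, 2022/09/16, skipping weekends — Sep 19, Sep 20, Sep 21 — lands on Wednesday, 2022/09/21.
The date on which the replacement obligation becomes due: 90 calendar days after 2022/09/21 is 2022/12/20. 2022/12/20 is a Tuesday, so no roll-forward applies.

2022/12/20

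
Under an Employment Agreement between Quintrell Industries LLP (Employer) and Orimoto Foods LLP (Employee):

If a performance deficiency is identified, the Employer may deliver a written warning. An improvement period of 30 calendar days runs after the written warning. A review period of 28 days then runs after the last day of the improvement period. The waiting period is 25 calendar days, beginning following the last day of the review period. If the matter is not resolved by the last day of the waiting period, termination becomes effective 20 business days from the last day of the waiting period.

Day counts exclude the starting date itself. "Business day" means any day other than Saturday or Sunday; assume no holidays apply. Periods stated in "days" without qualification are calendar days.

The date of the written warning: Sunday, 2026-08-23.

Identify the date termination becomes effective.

The last day of the improvement period: 30 calendar days after 2026-08-23 is 2026-09-22.
The last day of the review period: 2026-09-22 + 28 days = 2026-10-20.
The last day of the waiting period: 25 calendar days after 2026-10-20 is 2026-11-14.
The date termination becomes effective: counting 20 business days from Saturday, 2026-11-14 (Nov 16, Nov 17, Nov 18, Nov 19, …, Dec 9, Dec 10, Dec 11, skipping weekends) reaches Friday, 2026-12-11.

2026-12-11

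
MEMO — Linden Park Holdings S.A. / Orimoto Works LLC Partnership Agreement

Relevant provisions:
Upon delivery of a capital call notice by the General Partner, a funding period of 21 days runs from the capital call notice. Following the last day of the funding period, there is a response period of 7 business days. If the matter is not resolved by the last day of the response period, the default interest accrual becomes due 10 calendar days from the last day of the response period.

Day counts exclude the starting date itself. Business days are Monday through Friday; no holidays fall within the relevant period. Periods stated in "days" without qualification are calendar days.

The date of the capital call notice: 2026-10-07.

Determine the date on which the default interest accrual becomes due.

2026-11-16

Adding 21 calendar days to 2026-10-07 gives 2026-10-28, which is the last day of the funding period.
The last day of the response period: 7 business days after Wednesday, 2026-10-28, skipping weekends — Oct 29, Oct 30, Nov 2, Nov 3, Nov 4, Nov 5, Nov 6 — lands on Friday, 2026-11-06.
Adding 10 calendar days to 2026-11-06 gives 2026-11-16, which is the date on which the default interest accrual becomes due.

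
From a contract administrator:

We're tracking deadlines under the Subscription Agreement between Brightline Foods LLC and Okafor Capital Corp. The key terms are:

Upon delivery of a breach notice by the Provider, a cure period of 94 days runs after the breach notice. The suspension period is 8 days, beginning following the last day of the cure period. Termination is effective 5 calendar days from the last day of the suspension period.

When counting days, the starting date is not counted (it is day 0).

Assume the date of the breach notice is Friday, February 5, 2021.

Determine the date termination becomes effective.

Adding 94 calendar days to February 5, 2021 gives May 10, 2021, which is the last day of the cure period.
The last day of the suspension period: May 10, 2021 + 8 days = May 18, 2021.
Adding 5 calendar days to May 18, 2021 gives May 23, 2021, which is the date termination becomes effective.

May 23, 2021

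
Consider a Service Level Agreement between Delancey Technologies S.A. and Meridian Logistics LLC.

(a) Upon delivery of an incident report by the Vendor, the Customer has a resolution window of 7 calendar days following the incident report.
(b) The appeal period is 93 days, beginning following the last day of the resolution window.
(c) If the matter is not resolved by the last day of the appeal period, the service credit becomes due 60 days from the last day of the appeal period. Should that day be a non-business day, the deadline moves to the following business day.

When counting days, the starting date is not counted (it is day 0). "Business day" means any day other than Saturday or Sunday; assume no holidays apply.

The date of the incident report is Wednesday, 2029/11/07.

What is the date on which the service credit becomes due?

2030/04/16

Adding 7 calendar days to 2029/11/07 gives 2029/11/14, which is the last day of the resolution window.
The last day of the appeal period: 93 calendar days after 2029/11/14 is 2030/02/15.
The date on which the service credit becomes due: 2030/02/15 + 60 days = 2030/04/16. 2030/04/16 is a Tuesday, so no roll-forward applies.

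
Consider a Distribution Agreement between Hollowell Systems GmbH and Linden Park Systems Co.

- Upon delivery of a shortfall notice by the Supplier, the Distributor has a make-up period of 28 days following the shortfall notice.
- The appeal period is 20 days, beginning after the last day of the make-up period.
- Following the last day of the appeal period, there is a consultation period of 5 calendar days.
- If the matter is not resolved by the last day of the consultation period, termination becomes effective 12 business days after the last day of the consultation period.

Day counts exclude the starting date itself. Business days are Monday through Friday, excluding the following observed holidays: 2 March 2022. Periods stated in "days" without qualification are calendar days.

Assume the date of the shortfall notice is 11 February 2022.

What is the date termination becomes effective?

The last day of the make-up period: 28 calendar days after 11 February 2022 is 11 March 2022.
Adding 20 calendar days to 11 March 2022 gives 31 March 2022, which is the last day of the appeal period.
The last day of the consultation period: 31 March 2022 + 5 days = 5 April 2022.
The date termination becomes effective: counting 12 business days from Tuesday, 5 April 2022 (Apr 6, Apr 7, Apr 8, Apr 11, …, Apr 19, Apr 20, Apr 21, skipping weekends) reaches Thursday, 21 April 2022.

21 April 2022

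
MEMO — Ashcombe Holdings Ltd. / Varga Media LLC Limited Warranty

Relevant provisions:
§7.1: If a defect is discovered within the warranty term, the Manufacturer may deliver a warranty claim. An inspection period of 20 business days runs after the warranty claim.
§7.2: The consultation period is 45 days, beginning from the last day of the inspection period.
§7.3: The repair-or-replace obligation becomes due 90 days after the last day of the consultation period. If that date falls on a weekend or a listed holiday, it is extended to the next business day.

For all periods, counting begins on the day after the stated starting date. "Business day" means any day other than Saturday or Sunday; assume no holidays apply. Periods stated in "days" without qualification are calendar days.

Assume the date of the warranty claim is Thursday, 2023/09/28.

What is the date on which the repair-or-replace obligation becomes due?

2024/03/11

From Thursday, 2023/09/28, 20 business days (Sep 29, Oct 2, Oct 3, Oct 4, …, Oct 24, Oct 25, Oct 26, skipping weekends) brings us to Thursday, 2023/10/26, which is the last day of the inspection period.
The last day of the consultation period: 2023/10/26 + 45 days = 2023/12/10.
The date on which the repair-or-replace obligation becomes due: 90 calendar days after 2023/12/10 is 2024/03/09. That falls on a Saturday, so it rolls to the next business day, Monday, 2024/03/11.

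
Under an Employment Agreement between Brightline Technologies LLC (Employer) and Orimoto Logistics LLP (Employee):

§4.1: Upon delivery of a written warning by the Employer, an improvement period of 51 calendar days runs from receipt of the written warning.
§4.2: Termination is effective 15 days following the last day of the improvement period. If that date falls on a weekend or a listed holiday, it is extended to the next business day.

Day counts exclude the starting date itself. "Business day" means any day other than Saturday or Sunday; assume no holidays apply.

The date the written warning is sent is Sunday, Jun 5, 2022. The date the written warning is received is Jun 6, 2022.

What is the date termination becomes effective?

The last day of the improvement period: 51 calendar days after Jun 6, 2022 is Jul 27, 2022.
Adding 15 calendar days to Jul 27, 2022 gives Aug 11, 2022, which is the date termination becomes effective. Aug 11, 2022 is a Thursday, so no roll-forward applies.

Aug 11, 2022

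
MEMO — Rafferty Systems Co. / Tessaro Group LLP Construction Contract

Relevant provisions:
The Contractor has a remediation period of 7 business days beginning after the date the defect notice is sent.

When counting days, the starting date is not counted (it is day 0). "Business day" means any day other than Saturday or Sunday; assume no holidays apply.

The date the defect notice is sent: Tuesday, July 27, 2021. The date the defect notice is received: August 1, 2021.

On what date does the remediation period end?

August 5, 2021

The last day of the remediation period: counting 7 business days from Tuesday, July 27, 2021 (Jul 28, Jul 29, Jul 30, Aug 2, Aug 3, Aug 4, Aug 5, skipping weekends) reaches Thursday, August 5, 2021.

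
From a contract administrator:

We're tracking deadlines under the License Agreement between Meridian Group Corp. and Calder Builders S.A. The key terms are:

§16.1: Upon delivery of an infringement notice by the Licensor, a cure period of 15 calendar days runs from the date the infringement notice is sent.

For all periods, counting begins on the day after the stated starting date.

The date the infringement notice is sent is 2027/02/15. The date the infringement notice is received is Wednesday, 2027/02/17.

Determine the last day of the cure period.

2027/03/02

Adding 15 calendar days to 2027/02/15 gives 2027/03/02, which is the last day of the cure period.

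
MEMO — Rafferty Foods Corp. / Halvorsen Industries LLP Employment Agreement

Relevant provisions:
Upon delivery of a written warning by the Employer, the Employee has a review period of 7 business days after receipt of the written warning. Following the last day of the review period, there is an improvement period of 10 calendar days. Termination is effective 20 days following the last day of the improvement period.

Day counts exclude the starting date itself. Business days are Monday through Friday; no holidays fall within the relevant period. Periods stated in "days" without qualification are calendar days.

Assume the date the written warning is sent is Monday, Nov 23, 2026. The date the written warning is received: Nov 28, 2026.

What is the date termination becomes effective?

The last day of the review period: counting 7 business days from Saturday, Nov 28, 2026 (Nov 30, Dec 1, Dec 2, Dec 3, Dec 4, Dec 7, Dec 8, skipping weekends) reaches Tuesday, Dec 8, 2026.
The last day of the improvement period: Dec 8, 2026 + 10 days = Dec 18, 2026.
Adding 20 calendar days to Dec 18, 2026 gives Jan 7, 2027, which is the date termination becomes effective.

Jan 7, 2027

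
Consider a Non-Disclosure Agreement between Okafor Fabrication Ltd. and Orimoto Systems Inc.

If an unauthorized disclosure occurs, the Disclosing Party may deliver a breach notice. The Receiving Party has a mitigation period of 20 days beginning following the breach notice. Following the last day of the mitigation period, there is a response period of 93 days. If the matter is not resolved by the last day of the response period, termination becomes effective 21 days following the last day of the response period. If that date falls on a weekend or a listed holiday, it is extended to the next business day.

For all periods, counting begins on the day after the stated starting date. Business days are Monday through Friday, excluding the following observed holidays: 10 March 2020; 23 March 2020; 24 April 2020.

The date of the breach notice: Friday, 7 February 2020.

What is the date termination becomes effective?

22 June 2020

The last day of the mitigation period: 20 calendar days after 7 February 2020 is 27 February 2020.
The last day of the response period: 27 February 2020 + 93 days = 30 May 2020.
The date termination becomes effective: 30 May 2020 + 21 days = 20 June 2020. That falls on a Saturday, so it rolls to the next business day, Monday, 22 June 2020.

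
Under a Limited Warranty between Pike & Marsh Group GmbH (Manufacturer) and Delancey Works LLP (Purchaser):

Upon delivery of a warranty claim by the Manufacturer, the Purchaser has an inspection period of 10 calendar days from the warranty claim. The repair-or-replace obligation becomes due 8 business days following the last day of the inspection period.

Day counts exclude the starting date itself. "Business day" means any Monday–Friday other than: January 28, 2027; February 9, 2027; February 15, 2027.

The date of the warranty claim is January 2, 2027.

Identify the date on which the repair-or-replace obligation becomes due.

Adding 10 calendar days to January 2, 2027 gives January 12, 2027, which is the last day of the inspection period.
From Tuesday, January 12, 2027, 8 business days (Jan 13, Jan 14, Jan 15, Jan 18, Jan 19, Jan 20, Jan 21, Jan 22, skipping weekends) brings us to Friday, January 22, 2027, which is the date on which the repair-or-replace obligation becomes due.

January 22, 2027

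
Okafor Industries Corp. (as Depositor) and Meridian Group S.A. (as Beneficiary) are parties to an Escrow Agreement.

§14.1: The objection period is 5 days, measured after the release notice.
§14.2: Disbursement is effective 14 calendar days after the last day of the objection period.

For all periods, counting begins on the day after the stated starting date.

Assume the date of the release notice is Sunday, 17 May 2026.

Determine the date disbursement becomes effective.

The last day of the objection period: 5 calendar days after 17 May 2026 is 22 May 2026.
The date disbursement becomes effective: 14 calendar days after 22 May 2026 is 5 June 2026.

5 June 2026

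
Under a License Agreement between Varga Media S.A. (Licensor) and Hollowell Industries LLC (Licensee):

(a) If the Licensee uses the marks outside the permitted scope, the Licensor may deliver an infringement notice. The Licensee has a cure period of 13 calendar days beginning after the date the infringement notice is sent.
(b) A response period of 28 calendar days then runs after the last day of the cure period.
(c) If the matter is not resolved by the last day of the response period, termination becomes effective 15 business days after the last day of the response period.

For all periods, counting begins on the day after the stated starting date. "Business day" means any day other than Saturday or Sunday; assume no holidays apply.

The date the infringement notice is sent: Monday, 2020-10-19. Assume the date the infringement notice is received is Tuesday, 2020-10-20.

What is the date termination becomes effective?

Adding 13 calendar days to 2020-10-19 gives 2020-11-01, which is the last day of the cure period.
The last day of the response period: 2020-11-01 + 28 days = 2020-11-29.
The date termination becomes effective: 15 business days after Sunday, 2020-11-29, skipping weekends — Nov 30, Dec 1, Dec 2, Dec 3, …, Dec 16, Dec 17, Dec 18 — lands on Friday, 2020-12-18.

2020-12-18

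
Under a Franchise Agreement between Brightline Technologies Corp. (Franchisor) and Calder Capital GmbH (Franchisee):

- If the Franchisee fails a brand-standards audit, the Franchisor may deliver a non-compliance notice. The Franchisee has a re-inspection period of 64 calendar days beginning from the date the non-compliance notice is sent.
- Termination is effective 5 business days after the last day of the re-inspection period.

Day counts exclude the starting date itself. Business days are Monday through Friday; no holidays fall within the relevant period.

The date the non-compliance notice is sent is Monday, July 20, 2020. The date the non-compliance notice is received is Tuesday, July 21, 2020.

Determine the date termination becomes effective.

The last day of the re-inspection period: July 20, 2020 + 64 days = September 22, 2020.
From Tuesday, September 22, 2020, 5 business days (Sep 23, Sep 24, Sep 25, Sep 28, Sep 29, skipping weekends) brings us to Tuesday, September 29, 2020, which is the date termination becomes effective.

September 29, 2020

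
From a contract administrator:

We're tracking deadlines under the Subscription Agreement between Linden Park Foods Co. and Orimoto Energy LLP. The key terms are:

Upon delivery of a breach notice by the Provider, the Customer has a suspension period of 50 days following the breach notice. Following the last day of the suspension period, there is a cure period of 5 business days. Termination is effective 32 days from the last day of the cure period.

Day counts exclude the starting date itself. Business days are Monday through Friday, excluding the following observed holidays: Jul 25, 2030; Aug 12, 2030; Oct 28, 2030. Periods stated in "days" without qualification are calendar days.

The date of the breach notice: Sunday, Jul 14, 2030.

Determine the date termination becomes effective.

Adding 50 calendar days to Jul 14, 2030 gives Sep 2, 2030, which is the last day of the suspension period.
The last day of the cure period: 5 business days after Monday, Sep 2, 2030, skipping weekends — Sep 3, Sep 4, Sep 5, Sep 6, Sep 9 — lands on Monday, Sep 9, 2030.
Adding 32 calendar days to Sep 9, 2030 gives Oct 11, 2030, which is the date termination becomes effective.

Oct 11, 2030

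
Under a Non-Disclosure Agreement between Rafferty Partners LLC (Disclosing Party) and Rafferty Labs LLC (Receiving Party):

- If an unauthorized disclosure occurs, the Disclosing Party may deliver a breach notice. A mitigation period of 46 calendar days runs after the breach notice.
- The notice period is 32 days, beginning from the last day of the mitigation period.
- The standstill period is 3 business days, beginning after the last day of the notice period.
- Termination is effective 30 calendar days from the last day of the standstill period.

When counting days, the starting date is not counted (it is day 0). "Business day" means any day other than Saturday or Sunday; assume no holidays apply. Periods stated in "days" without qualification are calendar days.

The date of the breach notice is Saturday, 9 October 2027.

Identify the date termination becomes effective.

28 January 2028

The last day of the mitigation period: 46 calendar days after 9 October 2027 is 24 November 2027.
The last day of the notice period: 32 calendar days after 24 November 2027 is 26 December 2027.
The last day of the standstill period: 3 business days after Sunday, 26 December 2027, skipping weekends — Dec 27, Dec 28, Dec 29 — lands on Wednesday, 29 December 2027.
The date termination becomes effective: 30 calendar days after 29 December 2027 is 28 January 2028.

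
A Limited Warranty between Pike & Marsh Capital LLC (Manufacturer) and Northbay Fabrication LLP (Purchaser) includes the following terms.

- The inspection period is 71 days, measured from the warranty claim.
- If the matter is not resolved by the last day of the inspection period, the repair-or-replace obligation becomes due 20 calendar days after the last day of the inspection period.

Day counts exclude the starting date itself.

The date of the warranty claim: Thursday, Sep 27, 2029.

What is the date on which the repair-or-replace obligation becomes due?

The last day of the inspection period: Sep 27, 2029 + 71 days = Dec 7, 2029.
Adding 20 calendar days to Dec 7, 2029 gives Dec 27, 2029, which is the date on which the repair-or-replace obligation becomes due.

Dec 27, 2029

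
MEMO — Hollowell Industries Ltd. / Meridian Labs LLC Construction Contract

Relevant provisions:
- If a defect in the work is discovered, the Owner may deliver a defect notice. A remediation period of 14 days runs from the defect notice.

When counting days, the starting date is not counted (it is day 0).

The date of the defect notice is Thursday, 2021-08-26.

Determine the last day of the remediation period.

2021-09-09

Adding 14 calendar days to 2021-08-26 gives 2021-09-09, which is the last day of the remediation period.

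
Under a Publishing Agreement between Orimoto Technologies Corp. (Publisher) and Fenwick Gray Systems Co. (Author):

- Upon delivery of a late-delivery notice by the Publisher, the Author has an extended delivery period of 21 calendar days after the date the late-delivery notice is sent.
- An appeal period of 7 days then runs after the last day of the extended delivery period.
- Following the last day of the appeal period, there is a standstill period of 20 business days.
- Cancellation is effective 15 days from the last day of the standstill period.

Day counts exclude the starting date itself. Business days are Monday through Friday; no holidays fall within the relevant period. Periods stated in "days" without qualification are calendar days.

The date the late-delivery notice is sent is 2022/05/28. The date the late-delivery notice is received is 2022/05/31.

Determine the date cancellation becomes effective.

Adding 21 calendar days to 2022/05/28 gives 2022/06/18, which is the last day of the extended delivery period.
The last day of the appeal period: 2022/06/18 + 7 days = 2022/06/25.
The last day of the standstill period: counting 20 business days from Saturday, 2022/06/25 (Jun 27, Jun 28, Jun 29, Jun 30, …, Jul 20, Jul 21, Jul 22, skipping weekends) reaches Friday, 2022/07/22.
The date cancellation becomes effective: 15 calendar days after 2022/07/22 is 2022/08/06.

2022/08/06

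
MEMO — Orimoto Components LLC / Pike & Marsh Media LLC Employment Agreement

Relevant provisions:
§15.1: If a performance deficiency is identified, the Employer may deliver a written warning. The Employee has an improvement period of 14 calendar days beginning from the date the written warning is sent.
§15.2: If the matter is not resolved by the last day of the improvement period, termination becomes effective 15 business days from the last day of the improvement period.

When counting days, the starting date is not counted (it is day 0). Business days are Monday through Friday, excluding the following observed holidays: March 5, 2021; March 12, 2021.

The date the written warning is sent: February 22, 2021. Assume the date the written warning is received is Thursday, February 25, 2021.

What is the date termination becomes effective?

March 30, 2021

The last day of the improvement period: 14 calendar days after February 22, 2021 is March 8, 2021.
The date termination becomes effective: 15 business days after Monday, March 8, 2021, skipping weekends and the listed holiday on Mar 12 — Mar 9, Mar 10, Mar 11, Mar 15, …, Mar 26, Mar 29, Mar 30 — lands on Tuesday, March 30, 2021.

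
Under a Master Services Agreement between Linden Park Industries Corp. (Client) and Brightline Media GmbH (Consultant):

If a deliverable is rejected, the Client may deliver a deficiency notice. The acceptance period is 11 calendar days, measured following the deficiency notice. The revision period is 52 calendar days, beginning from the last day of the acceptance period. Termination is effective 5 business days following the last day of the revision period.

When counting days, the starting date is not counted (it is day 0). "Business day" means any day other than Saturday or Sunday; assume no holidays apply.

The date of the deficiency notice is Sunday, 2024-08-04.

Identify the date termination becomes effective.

2024-10-11

The last day of the acceptance period: 2024-08-04 + 11 days = 2024-08-15.
Adding 52 calendar days to 2024-08-15 gives 2024-10-06, which is the last day of the revision period.
From Sunday, 2024-10-06, 5 business days (Oct 7, Oct 8, Oct 9, Oct 10, Oct 11, skipping weekends) brings us to Friday, 2024-10-11, which is the date termination becomes effective.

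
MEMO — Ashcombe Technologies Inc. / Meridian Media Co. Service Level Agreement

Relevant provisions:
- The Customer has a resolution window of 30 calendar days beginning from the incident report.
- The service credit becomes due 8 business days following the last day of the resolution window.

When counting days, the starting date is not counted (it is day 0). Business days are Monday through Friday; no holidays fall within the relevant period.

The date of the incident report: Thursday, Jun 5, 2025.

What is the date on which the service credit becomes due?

Jul 16, 2025

The last day of the resolution window: Jun 5, 2025 + 30 days = Jul 5, 2025.
The date on which the service credit becomes due: counting 8 business days from Saturday, Jul 5, 2025 (Jul 7, Jul 8, Jul 9, Jul 10, Jul 11, Jul 14, Jul 15, Jul 16, skipping weekends) reaches Wednesday, Jul 16, 2025.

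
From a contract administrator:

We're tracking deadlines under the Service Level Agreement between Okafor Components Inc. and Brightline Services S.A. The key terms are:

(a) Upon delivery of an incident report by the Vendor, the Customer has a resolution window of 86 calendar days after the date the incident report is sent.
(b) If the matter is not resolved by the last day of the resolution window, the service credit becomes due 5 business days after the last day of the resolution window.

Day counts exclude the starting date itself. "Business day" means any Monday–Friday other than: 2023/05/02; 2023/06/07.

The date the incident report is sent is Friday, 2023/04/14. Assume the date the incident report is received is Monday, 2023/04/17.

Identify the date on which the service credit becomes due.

Adding 86 calendar days to 2023/04/14 gives 2023/07/09, which is the last day of the resolution window.
The date on which the service credit becomes due: counting 5 business days from Sunday, 2023/07/09 (Jul 10, Jul 11, Jul 12, Jul 13, Jul 14, skipping weekends) reaches Friday, 2023/07/14.

2023/07/14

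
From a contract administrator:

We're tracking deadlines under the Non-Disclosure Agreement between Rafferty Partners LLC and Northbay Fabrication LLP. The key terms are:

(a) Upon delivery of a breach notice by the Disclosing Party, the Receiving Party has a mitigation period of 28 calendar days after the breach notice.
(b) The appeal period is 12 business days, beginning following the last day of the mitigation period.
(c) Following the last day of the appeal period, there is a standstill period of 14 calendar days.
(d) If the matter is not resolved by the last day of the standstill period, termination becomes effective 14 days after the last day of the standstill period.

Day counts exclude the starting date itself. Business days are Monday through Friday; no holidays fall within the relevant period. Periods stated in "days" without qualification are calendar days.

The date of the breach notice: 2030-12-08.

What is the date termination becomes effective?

The last day of the mitigation period: 28 calendar days after 2030-12-08 is 2031-01-05.
From Sunday, 2031-01-05, 12 business days (Jan 6, Jan 7, Jan 8, Jan 9, …, Jan 17, Jan 20, Jan 21, skipping weekends) brings us to Tuesday, 2031-01-21, which is the last day of the appeal period.
Adding 14 calendar days to 2031-01-21 gives 2031-02-04, which is the last day of the standstill period.
The date termination becomes effective: 2031-02-04 + 14 days = 2031-02-18.

2031-02-18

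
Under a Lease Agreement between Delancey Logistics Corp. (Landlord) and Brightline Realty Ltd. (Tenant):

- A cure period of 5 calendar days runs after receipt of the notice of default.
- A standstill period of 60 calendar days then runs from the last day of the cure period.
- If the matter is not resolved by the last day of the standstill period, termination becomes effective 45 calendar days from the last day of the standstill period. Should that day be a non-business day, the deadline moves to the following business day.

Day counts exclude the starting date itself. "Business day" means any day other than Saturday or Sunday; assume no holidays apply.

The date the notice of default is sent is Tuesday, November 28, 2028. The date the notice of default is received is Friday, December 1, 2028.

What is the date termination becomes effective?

The last day of the cure period: December 1, 2028 + 5 days = December 6, 2028.
The last day of the standstill period: December 6, 2028 + 60 days = February 4, 2029.
The date termination becomes effective: 45 calendar days after February 4, 2029 is March 21, 2029. March 21, 2029 is a Wednesday, so no roll-forward applies.

March 21, 2029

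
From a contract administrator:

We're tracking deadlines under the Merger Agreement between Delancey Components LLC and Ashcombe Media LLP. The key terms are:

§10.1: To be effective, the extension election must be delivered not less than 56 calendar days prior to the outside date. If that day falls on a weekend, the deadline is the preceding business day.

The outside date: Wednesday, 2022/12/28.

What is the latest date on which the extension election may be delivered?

2022/12/28 minus 56 days is 2022/11/02. That is a Wednesday, so no adjustment is needed.

2022/11/02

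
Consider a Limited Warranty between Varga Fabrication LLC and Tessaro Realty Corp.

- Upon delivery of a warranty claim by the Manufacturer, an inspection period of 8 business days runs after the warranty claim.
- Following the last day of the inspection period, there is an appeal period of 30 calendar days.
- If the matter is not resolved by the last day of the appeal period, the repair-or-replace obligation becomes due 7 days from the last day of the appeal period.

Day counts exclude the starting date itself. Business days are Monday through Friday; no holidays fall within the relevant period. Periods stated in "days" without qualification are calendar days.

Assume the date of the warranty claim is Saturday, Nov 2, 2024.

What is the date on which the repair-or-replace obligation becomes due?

Dec 20, 2024

From Saturday, Nov 2, 2024, 8 business days (Nov 4, Nov 5, Nov 6, Nov 7, Nov 8, Nov 11, Nov 12, Nov 13, skipping weekends) brings us to Wednesday, Nov 13, 2024, which is the last day of the inspection period.
The last day of the appeal period: Nov 13, 2024 + 30 days = Dec 13, 2024.
The date on which the repair-or-replace obligation becomes due: Dec 13, 2024 + 7 days = Dec 20, 2024.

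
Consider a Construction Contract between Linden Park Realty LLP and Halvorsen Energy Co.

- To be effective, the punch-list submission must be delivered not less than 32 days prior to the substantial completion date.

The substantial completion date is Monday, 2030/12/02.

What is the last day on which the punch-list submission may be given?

2030/12/02 minus 32 days is 2030/10/31.

2030/10/31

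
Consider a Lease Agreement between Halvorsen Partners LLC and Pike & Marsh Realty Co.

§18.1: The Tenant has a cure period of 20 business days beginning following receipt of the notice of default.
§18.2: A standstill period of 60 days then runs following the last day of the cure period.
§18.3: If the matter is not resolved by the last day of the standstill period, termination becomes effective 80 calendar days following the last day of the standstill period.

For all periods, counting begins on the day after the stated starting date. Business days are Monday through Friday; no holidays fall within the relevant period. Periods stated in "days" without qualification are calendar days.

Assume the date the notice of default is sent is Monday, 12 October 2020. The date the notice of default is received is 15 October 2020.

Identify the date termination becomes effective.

From Thursday, 15 October 2020, 20 business days (Oct 16, Oct 19, Oct 20, Oct 21, …, Nov 10, Nov 11, Nov 12, skipping weekends) brings us to Thursday, 12 November 2020, which is the last day of the cure period.
Adding 60 calendar days to 12 November 2020 gives 11 January 2021, which is the last day of the standstill period.
The date termination becomes effective: 80 calendar days after 11 January 2021 is 1 April 2021.

1 April 2021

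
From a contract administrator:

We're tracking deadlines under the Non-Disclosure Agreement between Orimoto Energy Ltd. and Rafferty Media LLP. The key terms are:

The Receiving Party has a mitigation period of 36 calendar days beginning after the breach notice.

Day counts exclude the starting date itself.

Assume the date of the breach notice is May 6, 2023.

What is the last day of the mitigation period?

June 11, 2023

Adding 36 calendar days to May 6, 2023 gives June 11, 2023, which is the last day of the mitigation period.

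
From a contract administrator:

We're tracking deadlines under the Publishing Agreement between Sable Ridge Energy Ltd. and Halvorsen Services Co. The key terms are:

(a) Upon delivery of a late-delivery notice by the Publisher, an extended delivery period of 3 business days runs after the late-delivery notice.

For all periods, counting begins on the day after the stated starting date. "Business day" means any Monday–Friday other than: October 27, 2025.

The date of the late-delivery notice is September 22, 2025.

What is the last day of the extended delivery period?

The last day of the extended delivery period: 3 business days after Monday, September 22, 2025, skipping weekends — Sep 23, Sep 24, Sep 25 — lands on Thursday, September 25, 2025.

September 25, 2025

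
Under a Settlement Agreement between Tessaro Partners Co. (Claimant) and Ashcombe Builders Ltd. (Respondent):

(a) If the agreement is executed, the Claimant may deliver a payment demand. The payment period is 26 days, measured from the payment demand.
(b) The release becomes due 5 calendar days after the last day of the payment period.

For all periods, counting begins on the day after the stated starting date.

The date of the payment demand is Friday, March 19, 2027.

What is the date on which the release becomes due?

The last day of the payment period: March 19, 2027 + 26 days = April 14, 2027.
The date on which the release becomes due: April 14, 2027 + 5 days = April 19, 2027.

April 19, 2027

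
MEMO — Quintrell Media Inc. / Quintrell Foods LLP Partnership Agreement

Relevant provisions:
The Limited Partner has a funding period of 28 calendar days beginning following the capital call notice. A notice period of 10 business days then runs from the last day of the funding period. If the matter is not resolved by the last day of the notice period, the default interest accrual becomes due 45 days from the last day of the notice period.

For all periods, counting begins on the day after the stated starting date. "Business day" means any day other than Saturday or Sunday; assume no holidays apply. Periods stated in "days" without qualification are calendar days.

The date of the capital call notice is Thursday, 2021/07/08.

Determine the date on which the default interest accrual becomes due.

2021/10/03

The last day of the funding period: 28 calendar days after 2021/07/08 is 2021/08/05.
From Thursday, 2021/08/05, 10 business days (Aug 6, Aug 9, Aug 10, Aug 11, Aug 12, Aug 13, Aug 16, Aug 17, Aug 18, Aug 19, skipping weekends) brings us to Thursday, 2021/08/19, which is the last day of the notice period.
Adding 45 calendar days to 2021/08/19 gives 2021/10/03, which is the date on which the default interest accrual becomes due.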